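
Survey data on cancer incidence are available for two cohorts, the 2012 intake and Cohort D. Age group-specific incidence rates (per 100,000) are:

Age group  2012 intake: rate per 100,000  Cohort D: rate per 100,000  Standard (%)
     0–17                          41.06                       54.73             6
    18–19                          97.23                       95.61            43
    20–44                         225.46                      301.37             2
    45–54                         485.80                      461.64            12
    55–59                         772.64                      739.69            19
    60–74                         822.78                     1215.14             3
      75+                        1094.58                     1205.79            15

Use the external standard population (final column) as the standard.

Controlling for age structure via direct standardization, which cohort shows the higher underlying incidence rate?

Standard weights: 0.06, 0.43, 0.02, 0.12, 0.19, 0.03, 0.15.
The 2012 intake: 0.0600×41.06 + 0.4300×97.23 + 0.0200×225.46 + 0.1200×485.80 + 0.1900×772.64 + 0.0300×822.78 + 0.1500×1094.58 = 442.7497 per 100,000.
Cohort D: 0.0600×54.73 + 0.4300×95.61 + 0.0200×301.37 + 0.1200×461.64 + 0.1900×739.69 + 0.0300×1215.14 + 0.1500×1205.79 = 463.6841 per 100,000.

Cohort D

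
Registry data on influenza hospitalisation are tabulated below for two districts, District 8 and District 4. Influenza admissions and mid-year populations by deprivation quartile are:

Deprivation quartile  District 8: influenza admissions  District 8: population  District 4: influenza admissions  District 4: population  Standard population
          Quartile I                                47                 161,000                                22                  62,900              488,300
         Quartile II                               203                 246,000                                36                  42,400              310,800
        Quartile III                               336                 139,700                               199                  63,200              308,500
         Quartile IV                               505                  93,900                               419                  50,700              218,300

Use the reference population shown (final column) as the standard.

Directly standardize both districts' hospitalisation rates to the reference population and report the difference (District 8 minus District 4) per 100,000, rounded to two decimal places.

-67.51

Deprivation-specific rates per 100,000 for District 8: 29.19, 82.52, 240.52, 537.81.
For District 4: 34.98, 84.91, 314.87, 826.43.
Standard total = 1,325,900; weights = 0.3683, 0.2344, 0.2327, 0.1646.
District 8: 0.3683×29.19 + 0.2344×82.52 + 0.2327×240.52 + 0.1646×537.81 = 174.6015 per 100,000.
District 4: 0.3683×34.98 + 0.2344×84.91 + 0.2327×314.87 + 0.1646×826.43 = 242.1115 per 100,000.
Difference = 174.6015 − 242.1115 = -67.5100.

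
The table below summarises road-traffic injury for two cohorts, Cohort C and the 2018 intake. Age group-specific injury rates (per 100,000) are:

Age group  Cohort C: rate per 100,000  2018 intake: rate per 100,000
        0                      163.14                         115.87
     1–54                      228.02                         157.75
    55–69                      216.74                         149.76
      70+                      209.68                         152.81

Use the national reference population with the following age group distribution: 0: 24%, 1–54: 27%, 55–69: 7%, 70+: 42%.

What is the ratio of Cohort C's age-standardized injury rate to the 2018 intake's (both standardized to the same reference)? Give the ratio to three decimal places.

1.406

Standard weights: 0.24, 0.27, 0.07, 0.42.
Cohort C: 0.2400×163.14 + 0.2700×228.02 + 0.0700×216.74 + 0.4200×209.68 = 203.9564 per 100,000.
The 2018 intake: 0.2400×115.87 + 0.2700×157.75 + 0.0700×149.76 + 0.4200×152.81 = 145.0647 per 100,000.
Ratio = 203.9564 ÷ 145.0647 = 1.40597.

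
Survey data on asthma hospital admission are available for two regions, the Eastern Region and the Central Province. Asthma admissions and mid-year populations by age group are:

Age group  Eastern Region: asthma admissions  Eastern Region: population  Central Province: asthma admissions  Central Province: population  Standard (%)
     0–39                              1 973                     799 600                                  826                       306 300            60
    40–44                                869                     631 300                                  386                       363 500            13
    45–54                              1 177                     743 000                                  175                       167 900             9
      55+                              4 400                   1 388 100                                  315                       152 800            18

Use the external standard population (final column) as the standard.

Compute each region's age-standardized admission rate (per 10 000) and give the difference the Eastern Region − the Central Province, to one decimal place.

Age-specific rates per 10 000 for the Eastern Region: 24.67, 13.77, 15.84, 31.70.
For the Central Province: 26.97, 10.62, 10.42, 20.62.
Standard weights: 0.60, 0.13, 0.09, 0.18.
The Eastern Region: 0.6000×24.67 + 0.1300×13.77 + 0.0900×15.84 + 0.1800×31.70 = 23.7257 per 10 000.
The Central Province: 0.6000×26.97 + 0.1300×10.62 + 0.0900×10.42 + 0.1800×20.62 = 22.2095 per 10 000.
Difference = 23.7257 − 22.2095 = 1.5163.

1.5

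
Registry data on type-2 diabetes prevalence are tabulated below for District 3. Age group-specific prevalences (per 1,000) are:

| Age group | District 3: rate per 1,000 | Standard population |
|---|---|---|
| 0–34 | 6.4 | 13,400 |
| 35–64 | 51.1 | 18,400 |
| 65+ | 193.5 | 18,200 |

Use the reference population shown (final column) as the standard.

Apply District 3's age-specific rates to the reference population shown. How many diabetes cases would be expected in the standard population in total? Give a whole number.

Expected diabetes cases = Σ (standard pop × age-specific rate ÷ 1,000)
= 13,400×6.4/1,000 + 18,400×51.1/1,000 + 18,200×193.5/1,000
= 85.76 + 940.24 + 3521.70 = 4547.70.

4548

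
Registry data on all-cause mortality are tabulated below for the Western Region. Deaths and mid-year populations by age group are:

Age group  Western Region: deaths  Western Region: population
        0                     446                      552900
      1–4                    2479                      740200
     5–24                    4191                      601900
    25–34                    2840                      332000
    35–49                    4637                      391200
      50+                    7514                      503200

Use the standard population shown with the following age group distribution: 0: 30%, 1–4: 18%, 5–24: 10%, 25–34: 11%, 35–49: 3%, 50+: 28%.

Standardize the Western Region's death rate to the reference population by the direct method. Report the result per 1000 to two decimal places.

7.02

Age-specific rates per 1000 for the Western Region: 0.807, 3.349, 6.963, 8.554, 11.853, 14.932.
Standard weights: 0.30, 0.18, 0.10, 0.11, 0.03, 0.28.
Standardized rate: 0.3000×0.807 + 0.1800×3.349 + 0.1000×6.963 + 0.1100×8.554 + 0.0300×11.853 + 0.2800×14.932 = 7.0188 per 1000.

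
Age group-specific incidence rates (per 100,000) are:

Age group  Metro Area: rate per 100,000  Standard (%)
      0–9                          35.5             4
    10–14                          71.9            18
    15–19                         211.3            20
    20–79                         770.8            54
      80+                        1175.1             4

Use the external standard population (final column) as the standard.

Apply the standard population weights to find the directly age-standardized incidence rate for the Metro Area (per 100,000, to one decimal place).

519.9

Standard weights: 0.04, 0.18, 0.20, 0.54, 0.04.
Standardized rate: 0.0400×35.5 + 0.1800×71.9 + 0.2000×211.3 + 0.5400×770.8 + 0.0400×1175.1 = 519.8580 per 100,000.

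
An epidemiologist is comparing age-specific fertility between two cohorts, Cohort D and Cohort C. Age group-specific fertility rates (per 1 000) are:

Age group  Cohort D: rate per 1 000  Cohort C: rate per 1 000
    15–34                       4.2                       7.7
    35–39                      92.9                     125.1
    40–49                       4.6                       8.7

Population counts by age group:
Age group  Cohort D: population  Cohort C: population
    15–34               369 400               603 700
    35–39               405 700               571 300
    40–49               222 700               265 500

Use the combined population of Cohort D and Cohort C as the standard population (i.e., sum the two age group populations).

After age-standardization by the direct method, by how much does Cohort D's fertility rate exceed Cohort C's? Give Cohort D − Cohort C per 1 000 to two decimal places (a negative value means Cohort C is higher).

-15.12

Combined standard total = 2 438 300; weights = 0.3991, 0.4007, 0.2002.
Cohort D: 0.3991×4.2 + 0.4007×92.9 + 0.2002×4.6 = 39.8212 per 1 000.
Cohort C: 0.3991×7.7 + 0.4007×125.1 + 0.2002×8.7 = 54.9411 per 1 000.
Difference = 39.8212 − 54.9411 = -15.1199.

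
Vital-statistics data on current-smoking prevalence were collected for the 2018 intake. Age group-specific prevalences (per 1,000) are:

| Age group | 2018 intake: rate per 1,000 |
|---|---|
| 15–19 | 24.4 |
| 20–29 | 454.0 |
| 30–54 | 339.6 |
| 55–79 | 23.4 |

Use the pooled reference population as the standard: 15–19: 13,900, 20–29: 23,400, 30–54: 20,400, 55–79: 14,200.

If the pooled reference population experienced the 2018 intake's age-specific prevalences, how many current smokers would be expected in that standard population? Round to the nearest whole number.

18223

Expected current smokers = Σ (standard pop × age-specific rate ÷ 1,000)
= 13,900×24.4/1,000 + 23,400×454.0/1,000 + 20,400×339.6/1,000 + 14,200×23.4/1,000
= 339.16 + 10623.60 + 6927.84 + 332.28 = 18222.88.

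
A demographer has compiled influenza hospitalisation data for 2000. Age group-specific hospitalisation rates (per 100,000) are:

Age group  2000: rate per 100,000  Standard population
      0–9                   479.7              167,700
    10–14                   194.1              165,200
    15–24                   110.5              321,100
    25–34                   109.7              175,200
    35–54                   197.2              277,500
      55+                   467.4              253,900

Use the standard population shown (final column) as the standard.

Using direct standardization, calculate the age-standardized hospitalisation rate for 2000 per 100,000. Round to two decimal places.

250.34

Standard total = 1,360,600; weights = 0.1233, 0.1214, 0.2360, 0.1288, 0.2040, 0.1866.
Standardized rate: 0.1233×479.7 + 0.1214×194.1 + 0.2360×110.5 + 0.1288×109.7 + 0.2040×197.2 + 0.1866×467.4 = 250.3365 per 100,000.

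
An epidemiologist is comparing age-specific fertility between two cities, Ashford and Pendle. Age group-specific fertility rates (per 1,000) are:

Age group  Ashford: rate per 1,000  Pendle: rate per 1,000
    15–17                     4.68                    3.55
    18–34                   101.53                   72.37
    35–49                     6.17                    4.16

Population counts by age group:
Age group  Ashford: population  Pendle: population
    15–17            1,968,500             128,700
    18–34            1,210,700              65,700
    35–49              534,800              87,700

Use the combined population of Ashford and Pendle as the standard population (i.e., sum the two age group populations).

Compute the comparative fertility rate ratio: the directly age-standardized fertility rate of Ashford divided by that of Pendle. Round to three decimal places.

1.399

Combined standard total = 3,996,100; weights = 0.5248, 0.3194, 0.1558.
Ashford: 0.5248×4.68 + 0.3194×101.53 + 0.1558×6.17 = 35.8471 per 1,000.
Pendle: 0.5248×3.55 + 0.3194×72.37 + 0.1558×4.16 = 25.6269 per 1,000.
Ratio = 35.8471 ÷ 25.6269 = 1.39881.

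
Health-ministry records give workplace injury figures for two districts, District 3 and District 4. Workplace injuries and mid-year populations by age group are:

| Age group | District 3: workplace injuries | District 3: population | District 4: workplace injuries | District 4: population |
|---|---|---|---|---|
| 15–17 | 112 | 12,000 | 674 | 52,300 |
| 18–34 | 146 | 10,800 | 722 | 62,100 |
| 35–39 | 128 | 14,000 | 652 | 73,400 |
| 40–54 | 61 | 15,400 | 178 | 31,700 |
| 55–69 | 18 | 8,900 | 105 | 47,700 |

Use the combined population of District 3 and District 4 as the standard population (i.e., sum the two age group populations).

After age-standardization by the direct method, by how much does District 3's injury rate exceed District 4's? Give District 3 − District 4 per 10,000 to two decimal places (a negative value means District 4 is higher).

Age-specific rates per 10,000 for District 3: 93.33, 135.19, 91.43, 39.61, 20.22.
For District 4: 128.87, 116.26, 88.83, 56.15, 22.01.
Combined standard total = 328,300; weights = 0.1959, 0.2221, 0.2662, 0.1435, 0.1724.
District 3: 0.1959×93.33 + 0.2221×135.19 + 0.2662×91.43 + 0.1435×39.61 + 0.1724×20.22 = 81.8080 per 10,000.
District 4: 0.1959×128.87 + 0.2221×116.26 + 0.2662×88.83 + 0.1435×56.15 + 0.1724×22.01 = 86.5561 per 10,000.
Difference = 81.8080 − 86.5561 = -4.7481.

-4.75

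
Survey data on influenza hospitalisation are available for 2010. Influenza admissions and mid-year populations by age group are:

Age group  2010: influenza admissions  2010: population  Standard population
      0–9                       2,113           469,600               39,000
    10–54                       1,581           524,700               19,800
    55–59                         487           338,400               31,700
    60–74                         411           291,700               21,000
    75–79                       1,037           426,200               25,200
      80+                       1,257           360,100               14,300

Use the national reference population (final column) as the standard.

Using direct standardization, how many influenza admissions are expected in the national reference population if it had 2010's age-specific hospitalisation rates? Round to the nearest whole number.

422

Age-specific rates per 100,000 for 2010: 449.96, 301.32, 143.91, 140.90, 243.31, 349.07.
Expected influenza admissions = Σ (standard pop × age-specific rate ÷ 100,000)
= 39,000×449.96/100,000 + 19,800×301.32/100,000 + 31,700×143.91/100,000 + 21,000×140.90/100,000 + 25,200×243.31/100,000 + 14,300×349.07/100,000
= 175.48 + 59.66 + 45.62 + 29.59 + 61.31 + 49.92 = 421.58.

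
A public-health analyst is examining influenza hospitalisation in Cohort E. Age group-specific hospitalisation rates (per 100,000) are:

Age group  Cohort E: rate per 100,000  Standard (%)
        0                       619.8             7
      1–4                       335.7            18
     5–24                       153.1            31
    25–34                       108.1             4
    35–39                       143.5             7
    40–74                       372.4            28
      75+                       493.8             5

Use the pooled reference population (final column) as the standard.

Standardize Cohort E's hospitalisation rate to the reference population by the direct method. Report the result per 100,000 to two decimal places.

294.60

Standard weights: 0.07, 0.18, 0.31, 0.04, 0.07, 0.28, 0.05.
Standardized rate: 0.0700×619.8 + 0.1800×335.7 + 0.3100×153.1 + 0.0400×108.1 + 0.0700×143.5 + 0.2800×372.4 + 0.0500×493.8 = 294.6040 per 100,000.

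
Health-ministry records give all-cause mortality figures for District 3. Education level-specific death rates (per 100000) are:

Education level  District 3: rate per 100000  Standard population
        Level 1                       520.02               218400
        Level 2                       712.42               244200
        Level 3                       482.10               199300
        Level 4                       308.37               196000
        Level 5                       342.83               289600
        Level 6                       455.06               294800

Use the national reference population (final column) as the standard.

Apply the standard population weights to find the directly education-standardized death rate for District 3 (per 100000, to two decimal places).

469.74

Standard total = 1442300; weights = 0.1514, 0.1693, 0.1382, 0.1359, 0.2008, 0.2044.
Standardized rate: 0.1514×520.02 + 0.1693×712.42 + 0.1382×482.10 + 0.1359×308.37 + 0.2008×342.83 + 0.2044×455.06 = 469.7384 per 100000.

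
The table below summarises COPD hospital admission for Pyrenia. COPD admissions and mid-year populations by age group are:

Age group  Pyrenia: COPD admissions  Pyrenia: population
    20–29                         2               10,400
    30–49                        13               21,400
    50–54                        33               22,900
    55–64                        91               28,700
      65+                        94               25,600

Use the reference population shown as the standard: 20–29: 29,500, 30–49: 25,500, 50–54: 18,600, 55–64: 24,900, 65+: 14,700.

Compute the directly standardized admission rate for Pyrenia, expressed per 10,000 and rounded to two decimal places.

Age-specific rates per 10,000 for Pyrenia: 1.92, 6.07, 14.41, 31.71, 36.72.
Standard total = 113,200; weights = 0.2606, 0.2253, 0.1643, 0.2200, 0.1299.
Standardized rate: 0.2606×1.92 + 0.2253×6.07 + 0.1643×14.41 + 0.2200×31.71 + 0.1299×36.72 = 15.9801 per 10,000.

15.98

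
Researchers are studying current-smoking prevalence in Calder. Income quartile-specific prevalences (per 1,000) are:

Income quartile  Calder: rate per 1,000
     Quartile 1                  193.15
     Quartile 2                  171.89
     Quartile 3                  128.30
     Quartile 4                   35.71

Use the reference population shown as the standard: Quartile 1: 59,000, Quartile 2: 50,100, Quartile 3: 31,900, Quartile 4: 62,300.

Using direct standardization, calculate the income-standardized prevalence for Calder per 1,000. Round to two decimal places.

129.49

Standard total = 203,300; weights = 0.2902, 0.2464, 0.1569, 0.3064.
Standardized rate: 0.2902×193.15 + 0.2464×171.89 + 0.1569×128.30 + 0.3064×35.71 = 129.4886 per 1,000.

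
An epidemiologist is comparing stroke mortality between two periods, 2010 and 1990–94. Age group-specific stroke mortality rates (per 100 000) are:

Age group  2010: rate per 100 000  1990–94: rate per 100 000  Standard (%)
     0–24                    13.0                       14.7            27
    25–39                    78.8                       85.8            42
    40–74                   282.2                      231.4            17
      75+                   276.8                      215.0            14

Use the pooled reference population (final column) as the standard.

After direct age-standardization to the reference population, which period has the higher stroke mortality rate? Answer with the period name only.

2010

Standard weights: 0.27, 0.42, 0.17, 0.14.
2010: 0.2700×13.0 + 0.4200×78.8 + 0.1700×282.2 + 0.1400×276.8 = 123.3320 per 100 000.
1990–94: 0.2700×14.7 + 0.4200×85.8 + 0.1700×231.4 + 0.1400×215.0 = 109.4430 per 100 000.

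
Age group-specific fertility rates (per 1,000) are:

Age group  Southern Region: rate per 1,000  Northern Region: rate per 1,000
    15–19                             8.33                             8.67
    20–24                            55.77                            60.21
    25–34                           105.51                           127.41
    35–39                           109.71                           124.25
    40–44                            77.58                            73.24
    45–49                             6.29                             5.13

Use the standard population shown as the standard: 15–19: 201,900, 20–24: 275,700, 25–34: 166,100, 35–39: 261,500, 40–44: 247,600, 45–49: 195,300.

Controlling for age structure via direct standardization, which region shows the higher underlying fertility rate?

Northern Region

Standard total = 1,348,100; weights = 0.1498, 0.2045, 0.1232, 0.1940, 0.1837, 0.1449.
The Southern Region: 0.1498×8.33 + 0.2045×55.77 + 0.1232×105.51 + 0.1940×109.71 + 0.1837×77.58 + 0.1449×6.29 = 62.0942 per 1,000.
The Northern Region: 0.1498×8.67 + 0.2045×60.21 + 0.1232×127.41 + 0.1940×124.25 + 0.1837×73.24 + 0.1449×5.13 = 67.6067 per 1,000.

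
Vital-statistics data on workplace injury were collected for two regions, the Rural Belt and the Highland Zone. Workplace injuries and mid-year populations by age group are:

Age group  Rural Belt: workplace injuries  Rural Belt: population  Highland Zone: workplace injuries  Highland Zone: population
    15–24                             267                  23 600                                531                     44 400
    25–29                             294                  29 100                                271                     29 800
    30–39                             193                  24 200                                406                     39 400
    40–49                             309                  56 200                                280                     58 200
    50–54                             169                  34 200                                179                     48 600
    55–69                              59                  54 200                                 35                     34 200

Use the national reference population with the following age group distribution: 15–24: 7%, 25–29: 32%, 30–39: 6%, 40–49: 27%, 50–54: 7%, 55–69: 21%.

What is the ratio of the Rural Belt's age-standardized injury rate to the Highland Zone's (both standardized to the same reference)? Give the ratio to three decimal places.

Age-specific rates per 10 000 for the Rural Belt: 113.14, 101.03, 79.75, 54.98, 49.42, 10.89.
For the Highland Zone: 119.59, 90.94, 103.05, 48.11, 36.83, 10.23.
Standard weights: 0.07, 0.32, 0.06, 0.27, 0.07, 0.21.
The Rural Belt: 0.0700×113.14 + 0.3200×101.03 + 0.0600×79.75 + 0.2700×54.98 + 0.0700×49.42 + 0.2100×10.89 = 65.6248 per 10 000.
The Highland Zone: 0.0700×119.59 + 0.3200×90.94 + 0.0600×103.05 + 0.2700×48.11 + 0.0700×36.83 + 0.2100×10.23 = 61.3720 per 10 000.
Ratio = 65.6248 ÷ 61.3720 = 1.06929.

1.069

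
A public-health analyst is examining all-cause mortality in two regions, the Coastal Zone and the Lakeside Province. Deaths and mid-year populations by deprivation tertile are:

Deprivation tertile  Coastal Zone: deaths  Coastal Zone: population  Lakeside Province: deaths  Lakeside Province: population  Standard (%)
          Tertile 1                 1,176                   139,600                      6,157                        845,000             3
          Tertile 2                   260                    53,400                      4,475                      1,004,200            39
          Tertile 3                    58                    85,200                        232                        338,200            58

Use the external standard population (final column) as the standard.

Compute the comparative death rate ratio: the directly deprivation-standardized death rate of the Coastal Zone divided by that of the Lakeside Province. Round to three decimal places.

Deprivation-specific rates per 1,000 for the Coastal Zone: 8.424, 4.869, 0.681.
For the Lakeside Province: 7.286, 4.456, 0.686.
Standard weights: 0.03, 0.39, 0.58.
The Coastal Zone: 0.0300×8.424 + 0.3900×4.869 + 0.5800×0.681 = 2.5464 per 1,000.
The Lakeside Province: 0.0300×7.286 + 0.3900×4.456 + 0.5800×0.686 = 2.3544 per 1,000.
Ratio = 2.5464 ÷ 2.3544 = 1.08156.

1.082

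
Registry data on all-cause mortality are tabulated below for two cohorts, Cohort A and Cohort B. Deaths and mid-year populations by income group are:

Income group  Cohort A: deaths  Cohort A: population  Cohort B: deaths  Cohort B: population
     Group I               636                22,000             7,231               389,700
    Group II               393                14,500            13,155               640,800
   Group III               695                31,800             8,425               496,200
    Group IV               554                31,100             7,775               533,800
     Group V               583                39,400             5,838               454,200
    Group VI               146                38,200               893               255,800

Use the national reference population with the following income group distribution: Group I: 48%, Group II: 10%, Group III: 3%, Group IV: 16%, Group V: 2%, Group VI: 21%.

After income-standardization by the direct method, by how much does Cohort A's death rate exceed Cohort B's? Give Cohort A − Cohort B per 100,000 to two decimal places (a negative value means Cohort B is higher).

Income-specific rates per 100,000 for Cohort A: 2890.91, 2710.34, 2185.53, 1781.35, 1479.70, 382.20.
For Cohort B: 1855.53, 2052.90, 1697.90, 1456.54, 1285.34, 349.10.
Standard weights: 0.48, 0.10, 0.03, 0.16, 0.02, 0.21.
Cohort A: 0.4800×2890.91 + 0.1000×2710.34 + 0.0300×2185.53 + 0.1600×1781.35 + 0.0200×1479.70 + 0.2100×382.20 = 2119.1087 per 100,000.
Cohort B: 0.4800×1855.53 + 0.1000×2052.90 + 0.0300×1697.90 + 0.1600×1456.54 + 0.0200×1285.34 + 0.2100×349.10 = 1478.9457 per 100,000.
Difference = 2119.1087 − 1478.9457 = 640.1629.

640.16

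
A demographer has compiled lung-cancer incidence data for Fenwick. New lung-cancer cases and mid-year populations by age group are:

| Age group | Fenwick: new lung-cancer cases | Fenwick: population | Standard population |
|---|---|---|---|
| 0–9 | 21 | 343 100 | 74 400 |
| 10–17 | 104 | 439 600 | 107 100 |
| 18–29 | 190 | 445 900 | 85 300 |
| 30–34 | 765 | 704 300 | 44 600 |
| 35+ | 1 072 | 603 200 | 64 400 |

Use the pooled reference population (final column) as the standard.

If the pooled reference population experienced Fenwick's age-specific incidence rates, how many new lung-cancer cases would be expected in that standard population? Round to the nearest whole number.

Age-specific rates per 100 000 for Fenwick: 6.12, 23.66, 42.61, 108.62, 177.72.
Expected new lung-cancer cases = Σ (standard pop × age-specific rate ÷ 100 000)
= 74 400×6.12/100 000 + 107 100×23.66/100 000 + 85 300×42.61/100 000 + 44 600×108.62/100 000 + 64 400×177.72/100 000
= 4.55 + 25.34 + 36.35 + 48.44 + 114.45 = 229.13.

229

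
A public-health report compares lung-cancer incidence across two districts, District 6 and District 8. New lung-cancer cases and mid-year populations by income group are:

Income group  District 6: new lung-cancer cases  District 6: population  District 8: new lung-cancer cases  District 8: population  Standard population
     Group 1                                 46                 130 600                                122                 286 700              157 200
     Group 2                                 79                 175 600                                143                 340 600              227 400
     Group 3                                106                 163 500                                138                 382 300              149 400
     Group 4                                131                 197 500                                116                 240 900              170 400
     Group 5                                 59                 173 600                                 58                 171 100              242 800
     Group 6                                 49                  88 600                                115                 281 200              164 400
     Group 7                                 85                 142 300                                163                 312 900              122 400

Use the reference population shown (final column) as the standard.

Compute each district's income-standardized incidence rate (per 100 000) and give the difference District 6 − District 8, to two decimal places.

Income-specific rates per 100 000 for District 6: 35.22, 44.99, 64.83, 66.33, 33.99, 55.30, 59.73.
For District 8: 42.55, 41.98, 36.10, 48.15, 33.90, 40.90, 52.09.
Standard total = 1 234 000; weights = 0.1274, 0.1843, 0.1211, 0.1381, 0.1968, 0.1332, 0.0992.
District 6: 0.1274×35.22 + 0.1843×44.99 + 0.1211×64.83 + 0.1381×66.33 + 0.1968×33.99 + 0.1332×55.30 + 0.0992×59.73 = 49.7657 per 100 000.
District 8: 0.1274×42.55 + 0.1843×41.98 + 0.1211×36.10 + 0.1381×48.15 + 0.1968×33.90 + 0.1332×40.90 + 0.0992×52.09 = 41.4627 per 100 000.
Difference = 49.7657 − 41.4627 = 8.3031.

8.30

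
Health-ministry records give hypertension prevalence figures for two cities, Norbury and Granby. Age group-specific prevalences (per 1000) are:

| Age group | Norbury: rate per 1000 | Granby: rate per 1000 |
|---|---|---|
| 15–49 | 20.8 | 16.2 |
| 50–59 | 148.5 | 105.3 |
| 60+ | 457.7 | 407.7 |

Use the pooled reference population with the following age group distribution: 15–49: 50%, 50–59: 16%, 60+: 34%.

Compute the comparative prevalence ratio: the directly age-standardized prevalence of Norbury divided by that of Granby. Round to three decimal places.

Standard weights: 0.50, 0.16, 0.34.
Norbury: 0.5000×20.8 + 0.1600×148.5 + 0.3400×457.7 = 189.7780 per 1000.
Granby: 0.5000×16.2 + 0.1600×105.3 + 0.3400×407.7 = 163.5660 per 1000.
Ratio = 189.7780 ÷ 163.5660 = 1.16025.

1.160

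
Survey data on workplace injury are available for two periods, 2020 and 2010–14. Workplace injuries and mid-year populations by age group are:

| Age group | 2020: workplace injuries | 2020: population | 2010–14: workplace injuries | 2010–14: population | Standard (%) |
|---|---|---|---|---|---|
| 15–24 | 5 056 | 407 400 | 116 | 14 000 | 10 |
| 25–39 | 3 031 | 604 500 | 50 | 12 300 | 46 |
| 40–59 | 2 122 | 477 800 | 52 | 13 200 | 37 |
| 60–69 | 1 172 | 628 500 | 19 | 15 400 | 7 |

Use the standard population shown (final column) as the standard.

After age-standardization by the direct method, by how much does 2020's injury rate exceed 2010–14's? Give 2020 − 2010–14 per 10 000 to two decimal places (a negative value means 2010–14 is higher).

Age-specific rates per 10 000 for 2020: 124.10, 50.14, 44.41, 18.65.
For 2010–14: 82.86, 40.65, 39.39, 12.34.
Standard weights: 0.10, 0.46, 0.37, 0.07.
2020: 0.1000×124.10 + 0.4600×50.14 + 0.3700×44.41 + 0.0700×18.65 = 53.2128 per 10 000.
2010–14: 0.1000×82.86 + 0.4600×40.65 + 0.3700×39.39 + 0.0700×12.34 = 42.4243 per 10 000.
Difference = 53.2128 − 42.4243 = 10.7885.

10.79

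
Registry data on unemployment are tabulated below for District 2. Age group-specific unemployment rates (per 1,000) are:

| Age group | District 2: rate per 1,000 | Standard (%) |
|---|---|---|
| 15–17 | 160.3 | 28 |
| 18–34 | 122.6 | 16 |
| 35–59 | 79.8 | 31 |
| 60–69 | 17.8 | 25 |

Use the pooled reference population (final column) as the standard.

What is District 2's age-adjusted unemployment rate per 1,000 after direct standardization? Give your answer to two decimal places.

Standard weights: 0.28, 0.16, 0.31, 0.25.
Standardized rate: 0.2800×160.3 + 0.1600×122.6 + 0.3100×79.8 + 0.2500×17.8 = 93.6880 per 1,000.

93.69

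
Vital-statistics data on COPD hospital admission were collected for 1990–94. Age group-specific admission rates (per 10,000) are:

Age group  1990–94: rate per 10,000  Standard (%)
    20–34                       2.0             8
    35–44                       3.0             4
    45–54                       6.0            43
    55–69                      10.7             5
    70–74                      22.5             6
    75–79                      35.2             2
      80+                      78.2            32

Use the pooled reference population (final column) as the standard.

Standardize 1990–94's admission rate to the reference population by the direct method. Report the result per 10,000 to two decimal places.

30.47

Standard weights: 0.08, 0.04, 0.43, 0.05, 0.06, 0.02, 0.32.
Standardized rate: 0.0800×2.0 + 0.0400×3.0 + 0.4300×6.0 + 0.0500×10.7 + 0.0600×22.5 + 0.0200×35.2 + 0.3200×78.2 = 30.4730 per 10,000.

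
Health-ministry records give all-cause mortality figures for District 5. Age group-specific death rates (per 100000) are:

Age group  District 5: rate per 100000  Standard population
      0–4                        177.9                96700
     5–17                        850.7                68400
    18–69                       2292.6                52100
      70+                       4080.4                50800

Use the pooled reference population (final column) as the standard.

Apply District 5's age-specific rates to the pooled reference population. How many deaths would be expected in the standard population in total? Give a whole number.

4021

Expected deaths = Σ (standard pop × age-specific rate ÷ 100000)
= 96700×177.9/100000 + 68400×850.7/100000 + 52100×2292.6/100000 + 50800×4080.4/100000
= 172.03 + 581.88 + 1194.44 + 2072.84 = 4021.20.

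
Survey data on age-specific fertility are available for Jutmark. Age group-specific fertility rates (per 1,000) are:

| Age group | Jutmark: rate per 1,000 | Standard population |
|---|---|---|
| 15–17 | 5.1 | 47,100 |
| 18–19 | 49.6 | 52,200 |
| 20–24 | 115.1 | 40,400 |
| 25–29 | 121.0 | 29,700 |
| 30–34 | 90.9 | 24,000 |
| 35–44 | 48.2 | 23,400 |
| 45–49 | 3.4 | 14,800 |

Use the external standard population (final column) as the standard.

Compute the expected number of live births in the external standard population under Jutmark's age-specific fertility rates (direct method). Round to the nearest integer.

Expected live births = Σ (standard pop × age-specific rate ÷ 1,000)
= 47,100×5.1/1,000 + 52,200×49.6/1,000 + 40,400×115.1/1,000 + 29,700×121.0/1,000 + 24,000×90.9/1,000 + 23,400×48.2/1,000 + 14,800×3.4/1,000
= 240.21 + 2589.12 + 4650.04 + 3593.70 + 2181.60 + 1127.88 + 50.32 = 14432.87.

14433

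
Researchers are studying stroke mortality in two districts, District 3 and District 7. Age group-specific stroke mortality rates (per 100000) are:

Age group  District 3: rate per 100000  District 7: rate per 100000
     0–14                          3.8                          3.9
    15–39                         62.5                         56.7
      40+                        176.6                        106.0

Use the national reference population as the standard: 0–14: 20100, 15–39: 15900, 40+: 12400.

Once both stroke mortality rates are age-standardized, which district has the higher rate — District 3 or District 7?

District 3

Standard total = 48400; weights = 0.4153, 0.3285, 0.2562.
District 3: 0.4153×3.8 + 0.3285×62.5 + 0.2562×176.6 = 67.3548 per 100000.
District 7: 0.4153×3.9 + 0.3285×56.7 + 0.2562×106.0 = 47.4033 per 100000.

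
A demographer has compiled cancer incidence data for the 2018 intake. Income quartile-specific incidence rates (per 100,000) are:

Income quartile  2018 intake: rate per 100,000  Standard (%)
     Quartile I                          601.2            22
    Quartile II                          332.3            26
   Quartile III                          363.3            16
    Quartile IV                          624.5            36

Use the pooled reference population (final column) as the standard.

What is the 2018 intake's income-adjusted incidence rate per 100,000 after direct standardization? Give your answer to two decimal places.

501.61

Standard weights: 0.22, 0.26, 0.16, 0.36.
Standardized rate: 0.2200×601.2 + 0.2600×332.3 + 0.1600×363.3 + 0.3600×624.5 = 501.6100 per 100,000.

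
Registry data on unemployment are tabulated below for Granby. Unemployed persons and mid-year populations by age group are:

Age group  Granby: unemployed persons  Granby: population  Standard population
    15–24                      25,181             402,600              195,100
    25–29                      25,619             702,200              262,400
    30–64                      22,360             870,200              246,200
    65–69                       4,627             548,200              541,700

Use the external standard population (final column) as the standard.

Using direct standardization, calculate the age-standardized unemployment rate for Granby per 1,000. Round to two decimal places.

26.24

Age-specific rates per 1,000 for Granby: 62.546, 36.484, 25.695, 8.440.
Standard total = 1,245,400; weights = 0.1567, 0.2107, 0.1977, 0.4350.
Standardized rate: 0.1567×62.546 + 0.2107×36.484 + 0.1977×25.695 + 0.4350×8.440 = 26.2361 per 1,000.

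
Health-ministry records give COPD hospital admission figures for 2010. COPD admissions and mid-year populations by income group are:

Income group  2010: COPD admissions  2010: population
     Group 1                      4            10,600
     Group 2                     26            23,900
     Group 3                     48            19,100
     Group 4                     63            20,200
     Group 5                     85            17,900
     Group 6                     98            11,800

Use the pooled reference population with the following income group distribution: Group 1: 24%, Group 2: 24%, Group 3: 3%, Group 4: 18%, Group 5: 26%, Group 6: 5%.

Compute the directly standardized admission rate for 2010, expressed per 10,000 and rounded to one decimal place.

Income-specific rates per 10,000 for 2010: 3.77, 10.88, 25.13, 31.19, 47.49, 83.05.
Standard weights: 0.24, 0.24, 0.03, 0.18, 0.26, 0.05.
Standardized rate: 0.2400×3.77 + 0.2400×10.88 + 0.0300×25.13 + 0.1800×31.19 + 0.2600×47.49 + 0.0500×83.05 = 26.3832 per 10,000.

26.4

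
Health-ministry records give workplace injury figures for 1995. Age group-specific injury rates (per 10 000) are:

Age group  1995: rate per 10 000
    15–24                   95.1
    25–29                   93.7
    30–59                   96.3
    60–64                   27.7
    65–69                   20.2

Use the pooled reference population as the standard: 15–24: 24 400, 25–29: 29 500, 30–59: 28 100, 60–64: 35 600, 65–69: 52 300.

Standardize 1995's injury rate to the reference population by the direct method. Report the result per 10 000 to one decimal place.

57.9

Standard total = 169 900; weights = 0.1436, 0.1736, 0.1654, 0.2095, 0.3078.
Standardized rate: 0.1436×95.1 + 0.1736×93.7 + 0.1654×96.3 + 0.2095×27.7 + 0.3078×20.2 = 57.8764 per 10 000.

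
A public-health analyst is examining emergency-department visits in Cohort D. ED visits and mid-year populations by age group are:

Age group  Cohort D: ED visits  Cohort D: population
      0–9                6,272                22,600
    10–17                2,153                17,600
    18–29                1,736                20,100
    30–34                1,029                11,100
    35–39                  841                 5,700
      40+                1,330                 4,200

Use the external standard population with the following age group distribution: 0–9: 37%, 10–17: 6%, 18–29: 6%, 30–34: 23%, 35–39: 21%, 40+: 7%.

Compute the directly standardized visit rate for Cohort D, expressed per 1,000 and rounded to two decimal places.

Age-specific rates per 1,000 for Cohort D: 277.522, 122.330, 86.368, 92.703, 147.544, 316.667.
Standard weights: 0.37, 0.06, 0.06, 0.23, 0.21, 0.07.
Standardized rate: 0.3700×277.522 + 0.0600×122.330 + 0.0600×86.368 + 0.2300×92.703 + 0.2100×147.544 + 0.0700×316.667 = 189.6775 per 1,000.

189.68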